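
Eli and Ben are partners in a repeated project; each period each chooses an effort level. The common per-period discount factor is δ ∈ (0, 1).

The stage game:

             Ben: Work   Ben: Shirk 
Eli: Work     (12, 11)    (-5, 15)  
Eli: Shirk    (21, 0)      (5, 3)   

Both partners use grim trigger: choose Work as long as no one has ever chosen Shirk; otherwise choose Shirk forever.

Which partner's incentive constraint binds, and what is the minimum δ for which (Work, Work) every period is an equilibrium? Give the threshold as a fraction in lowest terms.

Eli: cooperation gives 12 each period; deviation gives 21 once then 5 forever.
  12/(1−δ) ≥ 21 + 5δ/(1−δ) ⇒ δ ≥ 9/16.
Ben: cooperation gives 11 each period; deviation gives 15 once then 3 forever.
  δ ≥ 4/12 = 1/3.
Both must hold, so the binding constraint is Eli's: δ ≥ 9/16.

Eli; δ ≥ 9/16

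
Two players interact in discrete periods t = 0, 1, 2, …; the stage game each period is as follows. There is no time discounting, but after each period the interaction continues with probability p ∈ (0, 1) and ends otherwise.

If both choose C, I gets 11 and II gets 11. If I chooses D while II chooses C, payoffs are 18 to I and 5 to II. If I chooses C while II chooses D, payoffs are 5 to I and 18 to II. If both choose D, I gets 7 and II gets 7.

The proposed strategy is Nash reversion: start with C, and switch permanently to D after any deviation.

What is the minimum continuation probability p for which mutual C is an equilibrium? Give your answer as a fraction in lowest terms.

Expected cooperation value is 11 + p·11 + p²·11 + … = 11/(1−p); deviation gives 18 + p·7/(1−p).
11 ≥ 18(1−p) + 7p ⇒ 11p ≥ 7 ⇒ p ≥ 7/11.

7/11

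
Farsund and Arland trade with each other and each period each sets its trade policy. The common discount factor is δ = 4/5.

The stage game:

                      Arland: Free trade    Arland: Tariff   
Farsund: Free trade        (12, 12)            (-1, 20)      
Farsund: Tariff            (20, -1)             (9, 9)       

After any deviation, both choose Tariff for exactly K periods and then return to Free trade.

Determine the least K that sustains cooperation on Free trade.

IC: δ(1−δ^K)/(1−δ) ≥ (20−12)/(12−9) = 8/3.
With δ = 4/5: need 1 − δ^K ≥ 8/3·(1−4/5)/(4/5), i.e. δ^K ≤ 0.3333.
Since (4/5)^4 = 0.4096 and (4/5)^5 = 0.3277, the smallest such K is 5.

5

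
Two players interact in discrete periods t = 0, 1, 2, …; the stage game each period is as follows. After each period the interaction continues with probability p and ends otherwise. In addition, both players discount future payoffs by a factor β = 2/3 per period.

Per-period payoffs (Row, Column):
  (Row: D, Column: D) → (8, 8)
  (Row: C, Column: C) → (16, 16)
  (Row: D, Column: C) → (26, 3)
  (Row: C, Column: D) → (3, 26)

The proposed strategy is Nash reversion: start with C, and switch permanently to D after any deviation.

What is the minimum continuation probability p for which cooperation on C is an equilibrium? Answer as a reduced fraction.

5/6

With continuation probability p and discount β, the effective per-period discount factor is βp.
Grim-trigger IC: βp ≥ (26−16)/(26−8) = 5/9.
So p ≥ (5/9)/(2/3) = 5/6.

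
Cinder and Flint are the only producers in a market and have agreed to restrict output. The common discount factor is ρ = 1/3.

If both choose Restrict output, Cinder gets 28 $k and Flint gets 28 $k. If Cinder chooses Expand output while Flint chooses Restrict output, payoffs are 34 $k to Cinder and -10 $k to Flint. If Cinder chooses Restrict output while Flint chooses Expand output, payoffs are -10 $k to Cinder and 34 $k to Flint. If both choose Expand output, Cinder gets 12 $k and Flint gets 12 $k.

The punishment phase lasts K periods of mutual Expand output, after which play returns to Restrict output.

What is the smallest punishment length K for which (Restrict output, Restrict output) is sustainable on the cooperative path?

IC: ρ(1−ρ^K)/(1−ρ) ≥ (34−28)/(28−12) = 3/8.
With ρ = 1/3: need 1 − ρ^K ≥ 3/8·(1−1/3)/(1/3), i.e. ρ^K ≤ 0.2500.
Since (1/3)^1 = 0.3333 and (1/3)^2 = 0.1111, the smallest such K is 2.

2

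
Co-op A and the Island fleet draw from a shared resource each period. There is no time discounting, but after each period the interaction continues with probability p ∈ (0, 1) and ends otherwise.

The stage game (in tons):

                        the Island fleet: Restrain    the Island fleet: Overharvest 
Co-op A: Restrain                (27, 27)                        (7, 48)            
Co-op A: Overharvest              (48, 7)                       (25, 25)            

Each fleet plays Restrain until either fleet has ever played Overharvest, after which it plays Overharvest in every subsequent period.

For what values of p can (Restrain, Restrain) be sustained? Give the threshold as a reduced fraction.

21/23

With no time discounting, the continuation probability p plays the role of the discount factor.
Grim-trigger IC: 27/(1−p) ≥ 48 + 25p/(1−p) ⇒ p ≥ (48−27)/(48−25) = 21/23.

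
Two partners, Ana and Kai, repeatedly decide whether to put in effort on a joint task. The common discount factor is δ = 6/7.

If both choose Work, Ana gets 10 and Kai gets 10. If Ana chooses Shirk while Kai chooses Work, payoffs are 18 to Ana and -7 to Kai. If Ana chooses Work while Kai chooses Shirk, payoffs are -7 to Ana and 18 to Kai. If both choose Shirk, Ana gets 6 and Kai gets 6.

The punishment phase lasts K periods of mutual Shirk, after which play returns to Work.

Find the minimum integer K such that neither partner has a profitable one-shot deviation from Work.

No profitable deviation requires (10−6)(δ+…+δ^K) ≥ 18−10, i.e. δ+…+δ^K ≥ 2 ≈ 2.0000.
With δ = 6/7, the partial sums are K=1: 0.8571, K=2: 1.5918, K=3: 2.2216.
K = 3 is the first length at which the sum reaches 2.0000.

3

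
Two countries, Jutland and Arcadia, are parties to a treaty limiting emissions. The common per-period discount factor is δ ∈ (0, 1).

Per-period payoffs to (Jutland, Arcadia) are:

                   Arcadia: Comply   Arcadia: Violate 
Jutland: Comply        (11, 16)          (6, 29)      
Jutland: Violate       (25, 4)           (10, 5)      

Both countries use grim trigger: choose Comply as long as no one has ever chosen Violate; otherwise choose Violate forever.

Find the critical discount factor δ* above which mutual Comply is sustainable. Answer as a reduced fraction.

Jutland's threshold: (25−11)/(25−10) = 14/15.
Arcadia's threshold: (29−16)/(29−5) = 13/24.
14/15 > 13/24, so Jutland binds and δ* = 14/15.

14/15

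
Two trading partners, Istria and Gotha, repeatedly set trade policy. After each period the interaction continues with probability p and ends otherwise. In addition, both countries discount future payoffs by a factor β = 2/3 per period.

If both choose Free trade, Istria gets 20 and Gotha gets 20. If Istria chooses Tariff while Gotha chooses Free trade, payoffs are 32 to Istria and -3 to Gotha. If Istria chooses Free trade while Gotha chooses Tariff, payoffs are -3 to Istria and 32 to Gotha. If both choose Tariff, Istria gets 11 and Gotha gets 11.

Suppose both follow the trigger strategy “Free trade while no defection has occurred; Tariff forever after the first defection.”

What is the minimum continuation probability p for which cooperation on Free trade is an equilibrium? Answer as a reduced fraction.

6/7

Expected continuation weight on next period's payoff is β·p = 2/3·p, which plays the role of the discount factor.
Cooperation requires 2/3·p ≥ (32−20)/(32−11) = 4/7, hence p ≥ 6/7.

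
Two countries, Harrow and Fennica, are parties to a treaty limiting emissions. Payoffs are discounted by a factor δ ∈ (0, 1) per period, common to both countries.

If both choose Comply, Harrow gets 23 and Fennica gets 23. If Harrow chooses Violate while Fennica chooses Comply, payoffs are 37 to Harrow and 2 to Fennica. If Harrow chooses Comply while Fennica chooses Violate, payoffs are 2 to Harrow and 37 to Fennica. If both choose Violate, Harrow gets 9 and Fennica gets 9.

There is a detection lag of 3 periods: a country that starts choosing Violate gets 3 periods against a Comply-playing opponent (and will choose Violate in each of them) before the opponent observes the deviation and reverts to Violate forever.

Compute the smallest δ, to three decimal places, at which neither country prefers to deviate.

0.794

The best deviation is to choose Violate for all 3 undetected periods, earning 37 each, then 9 forever once detected.
Deviation value: 37(1−δ^3)/(1−δ) + 9δ^3/(1−δ); cooperation value: 23/(1−δ).
IC: 23 ≥ 37(1−δ^3) + 9δ^3 = 37 − 28δ^3.
So δ^3 ≥ 14/28 = 1/2, giving δ ≥ (1/2)^(1/3) ≈ 0.794.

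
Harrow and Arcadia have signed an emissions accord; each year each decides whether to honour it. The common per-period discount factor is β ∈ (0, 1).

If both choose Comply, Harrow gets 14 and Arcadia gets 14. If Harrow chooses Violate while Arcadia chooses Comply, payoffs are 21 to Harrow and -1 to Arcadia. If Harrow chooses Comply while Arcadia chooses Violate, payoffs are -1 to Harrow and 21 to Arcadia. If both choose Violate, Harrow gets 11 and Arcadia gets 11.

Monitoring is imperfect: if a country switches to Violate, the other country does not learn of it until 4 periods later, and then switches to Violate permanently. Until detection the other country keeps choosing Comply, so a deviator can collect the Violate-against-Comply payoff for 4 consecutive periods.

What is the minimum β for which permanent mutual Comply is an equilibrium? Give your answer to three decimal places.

A deviator earns 21 for 4 periods, then 11 forever; cooperating earns 14 forever. Multiplying the IC by (1−β):
14 ≥ 21(1−β^4) + 11β^4, so 10·β^4 ≥ 7 and β^4 ≥ 7/10.
β ≥ (7/10)^(1/4) ≈ 0.915.

0.915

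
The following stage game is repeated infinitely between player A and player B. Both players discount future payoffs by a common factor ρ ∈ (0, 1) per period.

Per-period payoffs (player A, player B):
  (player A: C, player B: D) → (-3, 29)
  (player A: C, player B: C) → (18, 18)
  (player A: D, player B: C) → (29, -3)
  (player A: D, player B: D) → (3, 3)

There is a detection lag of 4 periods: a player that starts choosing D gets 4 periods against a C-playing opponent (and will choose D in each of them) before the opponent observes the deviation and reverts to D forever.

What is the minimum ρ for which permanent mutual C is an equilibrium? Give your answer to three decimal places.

0.807

Deviating for the 4 undetected periods gains 29−18 = 11 per period over cooperation, then loses 18−3 = 15 per period forever once punishment starts.
Gain: 11(1 + ρ + … + ρ^3); loss: 15·ρ^4/(1−ρ).
No profitable deviation ⇔ 11(1−ρ^4) ≤ 15·ρ^4, i.e. ρ^4 ≥ 11/(11+15) = 11/26.
Hence ρ ≥ (11/26)^(1/4) ≈ 0.807.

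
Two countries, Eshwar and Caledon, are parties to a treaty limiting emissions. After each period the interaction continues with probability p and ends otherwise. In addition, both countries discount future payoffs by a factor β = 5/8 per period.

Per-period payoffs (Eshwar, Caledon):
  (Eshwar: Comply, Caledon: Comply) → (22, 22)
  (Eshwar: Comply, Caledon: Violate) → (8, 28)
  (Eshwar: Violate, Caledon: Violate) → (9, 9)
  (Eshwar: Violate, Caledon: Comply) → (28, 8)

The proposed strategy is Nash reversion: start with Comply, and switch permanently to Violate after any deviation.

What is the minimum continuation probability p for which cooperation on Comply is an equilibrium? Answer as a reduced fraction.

With continuation probability p and discount β, the effective per-period discount factor is βp.
Grim-trigger IC: βp ≥ (28−22)/(28−9) = 6/19.
So p ≥ (6/19)/(5/8) = 48/95.

48/95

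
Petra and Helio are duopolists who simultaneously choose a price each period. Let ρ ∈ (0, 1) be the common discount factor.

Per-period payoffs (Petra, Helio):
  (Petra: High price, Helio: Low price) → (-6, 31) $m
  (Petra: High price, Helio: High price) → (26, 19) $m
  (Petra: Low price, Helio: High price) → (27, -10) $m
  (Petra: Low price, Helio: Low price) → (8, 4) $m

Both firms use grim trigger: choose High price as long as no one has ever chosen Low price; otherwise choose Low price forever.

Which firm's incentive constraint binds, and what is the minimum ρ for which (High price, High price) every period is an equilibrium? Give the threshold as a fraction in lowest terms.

Petra's threshold: (27−26)/(27−8) = 1/19.
Helio's threshold: (31−19)/(31−4) = 4/9.
1/19 < 4/9, so Helio binds and ρ* = 4/9.

Helio; ρ ≥ 4/9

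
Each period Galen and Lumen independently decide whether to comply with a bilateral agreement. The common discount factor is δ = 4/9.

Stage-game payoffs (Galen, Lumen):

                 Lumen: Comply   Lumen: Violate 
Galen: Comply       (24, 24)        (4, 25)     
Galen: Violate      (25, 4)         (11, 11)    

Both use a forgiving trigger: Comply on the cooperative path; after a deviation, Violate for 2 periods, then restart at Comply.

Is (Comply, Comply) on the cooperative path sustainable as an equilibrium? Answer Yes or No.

Comparing payoff streams over the 3 periods until play realigns: cooperate → 24(1+δ+…+δ^2); deviate → 25 + 11(δ+…+δ^2).
Cooperation is sustained iff (24−11)(δ+…+δ^2) ≥ 25−24.
δ+…+δ^2 = 4/9·(1−(4/9)^2)/(1−4/9) = 0.6420, and (25−24)/(24−11) = 0.0769.
0.6420 ≥ 0.0769, so cooperation is sustainable.

Yes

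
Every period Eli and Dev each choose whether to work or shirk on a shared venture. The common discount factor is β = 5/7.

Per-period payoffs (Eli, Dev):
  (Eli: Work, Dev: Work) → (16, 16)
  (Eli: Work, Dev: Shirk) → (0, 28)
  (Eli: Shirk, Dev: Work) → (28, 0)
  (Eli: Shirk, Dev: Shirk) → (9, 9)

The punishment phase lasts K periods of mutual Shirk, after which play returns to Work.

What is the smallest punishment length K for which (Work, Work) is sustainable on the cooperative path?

IC: β(1−β^K)/(1−β) ≥ (28−16)/(16−9) = 12/7.
With β = 5/7: need 1 − β^K ≥ 12/7·(1−5/7)/(5/7), i.e. β^K ≤ 0.3143.
Since (5/7)^3 = 0.3644 and (5/7)^4 = 0.2603, the smallest such K is 4.

4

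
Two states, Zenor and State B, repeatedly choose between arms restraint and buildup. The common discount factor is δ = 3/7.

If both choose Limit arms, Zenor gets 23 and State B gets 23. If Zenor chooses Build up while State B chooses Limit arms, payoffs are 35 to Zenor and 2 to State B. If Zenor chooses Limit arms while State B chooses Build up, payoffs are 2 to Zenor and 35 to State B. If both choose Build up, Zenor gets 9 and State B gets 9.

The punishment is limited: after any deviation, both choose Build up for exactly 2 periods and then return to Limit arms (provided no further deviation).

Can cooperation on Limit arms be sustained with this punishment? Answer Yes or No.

IC: δ+…+δ^2 ≥ (35−23)/(23−9) = 6/7.
At δ = 3/7: partial sum = 0.6122 < 0.8571. Cooperation not sustainable.

No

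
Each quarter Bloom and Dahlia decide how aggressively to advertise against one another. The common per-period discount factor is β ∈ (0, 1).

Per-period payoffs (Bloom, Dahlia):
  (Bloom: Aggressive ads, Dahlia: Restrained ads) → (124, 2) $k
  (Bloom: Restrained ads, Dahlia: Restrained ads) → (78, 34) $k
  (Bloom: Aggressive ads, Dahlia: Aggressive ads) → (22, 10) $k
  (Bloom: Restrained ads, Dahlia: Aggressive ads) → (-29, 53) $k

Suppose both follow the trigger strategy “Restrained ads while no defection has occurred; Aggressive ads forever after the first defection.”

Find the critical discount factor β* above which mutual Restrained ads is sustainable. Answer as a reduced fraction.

23/51

For Bloom: deviation gain 124−78 = 46, per-period punishment loss 78−22 = 56. IC gives β ≥ 46/102 = 23/51.
For Dahlia: gain 19, loss 24 per period, so β ≥ 19/43.
The tighter constraint is Bloom's, so cooperation needs β ≥ 23/51.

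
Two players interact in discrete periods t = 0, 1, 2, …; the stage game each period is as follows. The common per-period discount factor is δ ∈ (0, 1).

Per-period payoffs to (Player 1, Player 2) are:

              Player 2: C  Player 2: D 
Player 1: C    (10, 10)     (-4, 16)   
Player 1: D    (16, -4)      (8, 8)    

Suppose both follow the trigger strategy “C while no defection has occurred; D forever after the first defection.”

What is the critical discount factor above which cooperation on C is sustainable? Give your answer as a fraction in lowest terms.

3/4

Cooperation forever yields 10 each period: 10/(1−δ).
Deviating yields 16 once, then 8 forever: 16 + 8δ/(1−δ).
No profitable deviation requires 10/(1−δ) ≥ 16 + 8δ/(1−δ).
Multiplying by (1−δ): 10 ≥ 16(1−δ) + 8δ = 16 − 8δ.
So 8δ ≥ 6, i.e. δ ≥ 6/8 = 3/4.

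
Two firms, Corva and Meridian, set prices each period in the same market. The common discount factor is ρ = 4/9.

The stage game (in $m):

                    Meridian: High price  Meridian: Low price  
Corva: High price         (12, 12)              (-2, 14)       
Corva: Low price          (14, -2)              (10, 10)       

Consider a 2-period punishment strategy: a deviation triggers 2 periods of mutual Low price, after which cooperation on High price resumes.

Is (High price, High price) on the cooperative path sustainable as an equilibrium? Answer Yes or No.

A one-shot deviation gives 14 now, then 10 for 2 periods, then back to 12.
Gain from deviating: (14−12) today; loss: (12−10) in each of the next 2 periods.
No-deviation condition: (12−10)(ρ+…+ρ^2) ≥ 14−12, i.e. ρ+…+ρ^2 ≥ 1.
At ρ = 4/9: ρ+…+ρ^2 = 0.6420 < 1.0000.
So cooperation is not sustainable.

No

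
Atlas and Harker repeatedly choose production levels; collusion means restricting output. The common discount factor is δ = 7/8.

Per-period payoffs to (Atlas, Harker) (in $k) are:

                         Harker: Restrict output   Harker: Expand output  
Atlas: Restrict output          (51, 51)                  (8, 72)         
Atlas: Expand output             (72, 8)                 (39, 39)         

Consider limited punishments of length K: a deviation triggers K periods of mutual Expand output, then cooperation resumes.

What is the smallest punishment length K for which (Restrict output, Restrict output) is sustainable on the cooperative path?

Need Σ_{k=1}^{K} δ^k ≥ (72−51)/(51−39) = 1.7500 at δ = 7/8.
At K = 2 the sum is 1.6406 < 1.7500; at K = 3 it is 2.3105 ≥ 1.7500.
So the minimum punishment length is K = 3.

3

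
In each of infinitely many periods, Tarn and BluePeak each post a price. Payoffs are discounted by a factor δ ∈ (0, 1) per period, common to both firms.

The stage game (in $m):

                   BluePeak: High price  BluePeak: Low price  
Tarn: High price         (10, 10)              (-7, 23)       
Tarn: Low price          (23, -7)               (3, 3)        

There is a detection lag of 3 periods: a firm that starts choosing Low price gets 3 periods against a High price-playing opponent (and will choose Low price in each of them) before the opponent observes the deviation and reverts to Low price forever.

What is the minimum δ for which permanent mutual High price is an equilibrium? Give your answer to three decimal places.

A deviator earns 23 for 3 periods, then 3 forever; cooperating earns 10 forever. Multiplying the IC by (1−δ):
10 ≥ 23(1−δ^3) + 3δ^3, so 20·δ^3 ≥ 13 and δ^3 ≥ 13/20.
δ ≥ (13/20)^(1/3) ≈ 0.866.

0.866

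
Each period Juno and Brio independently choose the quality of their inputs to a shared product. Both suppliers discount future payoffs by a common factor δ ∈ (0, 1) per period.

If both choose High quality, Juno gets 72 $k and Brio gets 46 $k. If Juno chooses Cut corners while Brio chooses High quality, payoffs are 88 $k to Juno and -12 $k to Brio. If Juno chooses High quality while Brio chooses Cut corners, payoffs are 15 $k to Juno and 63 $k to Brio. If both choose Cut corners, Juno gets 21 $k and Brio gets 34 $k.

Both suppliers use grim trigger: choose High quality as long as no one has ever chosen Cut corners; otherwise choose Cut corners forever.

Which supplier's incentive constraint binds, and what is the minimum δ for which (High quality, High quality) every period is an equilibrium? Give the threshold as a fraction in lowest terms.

Brio; δ ≥ 17/29

For Juno: deviation gain 88−72 = 16, per-period punishment loss 72−21 = 51. IC gives δ ≥ 16/67.
For Brio: gain 17, loss 12 per period, so δ ≥ 17/29.
The tighter constraint is Brio's, so cooperation needs δ ≥ 17/29.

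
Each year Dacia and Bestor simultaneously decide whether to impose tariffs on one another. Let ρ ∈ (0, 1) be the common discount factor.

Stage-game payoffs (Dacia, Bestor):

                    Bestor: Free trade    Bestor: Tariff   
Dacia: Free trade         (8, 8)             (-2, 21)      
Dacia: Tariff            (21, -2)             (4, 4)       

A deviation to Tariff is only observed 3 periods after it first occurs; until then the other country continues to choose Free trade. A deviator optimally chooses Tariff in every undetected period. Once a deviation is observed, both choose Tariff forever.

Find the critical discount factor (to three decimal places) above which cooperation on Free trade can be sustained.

The best deviation is to choose Tariff for all 3 undetected periods, earning 21 each, then 4 forever once detected.
Deviation value: 21(1−ρ^3)/(1−ρ) + 4ρ^3/(1−ρ); cooperation value: 8/(1−ρ).
IC: 8 ≥ 21(1−ρ^3) + 4ρ^3 = 21 − 17ρ^3.
So ρ^3 ≥ 13/17, giving ρ ≥ (13/17)^(1/3) ≈ 0.914.

0.914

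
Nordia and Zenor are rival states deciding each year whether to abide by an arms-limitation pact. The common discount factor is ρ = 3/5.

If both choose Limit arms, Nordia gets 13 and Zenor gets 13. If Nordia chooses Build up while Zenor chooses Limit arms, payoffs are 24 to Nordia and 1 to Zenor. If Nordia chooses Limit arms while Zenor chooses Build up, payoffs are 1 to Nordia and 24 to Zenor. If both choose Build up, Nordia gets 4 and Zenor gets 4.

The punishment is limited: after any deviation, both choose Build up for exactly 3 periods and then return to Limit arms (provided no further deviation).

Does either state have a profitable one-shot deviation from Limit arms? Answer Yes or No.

Yes

A one-shot deviation gives 24 now, then 4 for 3 periods, then back to 13.
Gain from deviating: (24−13) today; loss: (13−4) in each of the next 3 periods.
No-deviation condition: (13−4)(ρ+…+ρ^3) ≥ 24−13, i.e. ρ+…+ρ^3 ≥ 11/9.
At ρ = 3/5: ρ+…+ρ^3 = 1.1760 < 1.2222.
So cooperation is not sustainable.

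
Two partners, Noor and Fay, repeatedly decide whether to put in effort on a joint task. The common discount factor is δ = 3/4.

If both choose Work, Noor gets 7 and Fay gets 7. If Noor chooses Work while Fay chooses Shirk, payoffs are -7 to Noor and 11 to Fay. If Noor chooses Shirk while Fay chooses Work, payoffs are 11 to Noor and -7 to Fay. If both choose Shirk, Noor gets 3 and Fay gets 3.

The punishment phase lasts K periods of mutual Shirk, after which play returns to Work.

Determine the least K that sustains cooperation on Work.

Need Σ_{k=1}^{K} δ^k ≥ (11−7)/(7−3) = 1.0000 at δ = 3/4.
At K = 1 the sum is 0.7500 < 1.0000; at K = 2 it is 1.3125 ≥ 1.0000.
So the minimum punishment length is K = 2.

2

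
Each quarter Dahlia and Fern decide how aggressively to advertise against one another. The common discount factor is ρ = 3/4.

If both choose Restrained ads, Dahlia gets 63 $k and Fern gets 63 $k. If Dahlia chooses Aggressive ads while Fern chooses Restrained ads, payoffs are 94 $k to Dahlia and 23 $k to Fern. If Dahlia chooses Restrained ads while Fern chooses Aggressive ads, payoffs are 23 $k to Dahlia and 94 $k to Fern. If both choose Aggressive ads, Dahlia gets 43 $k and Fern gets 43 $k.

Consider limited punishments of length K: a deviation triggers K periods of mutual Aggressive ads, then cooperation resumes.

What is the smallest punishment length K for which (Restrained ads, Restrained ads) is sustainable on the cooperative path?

3

No profitable deviation requires (63−43)(ρ+…+ρ^K) ≥ 94−63, i.e. ρ+…+ρ^K ≥ 31/20 ≈ 1.5500.
With ρ = 3/4, the partial sums are K=1: 0.7500, K=2: 1.3125, K=3: 1.7344.
K = 3 is the first length at which the sum reaches 1.5500.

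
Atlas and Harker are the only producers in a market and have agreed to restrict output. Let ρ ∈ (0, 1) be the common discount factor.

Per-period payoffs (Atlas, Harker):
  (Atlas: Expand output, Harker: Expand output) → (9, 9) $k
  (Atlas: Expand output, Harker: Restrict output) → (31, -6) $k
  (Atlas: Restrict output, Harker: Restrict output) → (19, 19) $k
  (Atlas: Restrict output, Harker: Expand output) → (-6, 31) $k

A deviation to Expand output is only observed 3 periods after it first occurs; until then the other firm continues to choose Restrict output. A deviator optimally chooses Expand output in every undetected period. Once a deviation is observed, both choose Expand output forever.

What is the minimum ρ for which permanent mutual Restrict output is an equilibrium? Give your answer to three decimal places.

Deviating for the 3 undetected periods gains 31−19 = 12 per period over cooperation, then loses 19−9 = 10 per period forever once punishment starts.
Gain: 12(1 + ρ + … + ρ^2); loss: 10·ρ^3/(1−ρ).
No profitable deviation ⇔ 12(1−ρ^3) ≤ 10·ρ^3, i.e. ρ^3 ≥ 12/(12+10) = 6/11.
Hence ρ ≥ (6/11)^(1/3) ≈ 0.817.

0.817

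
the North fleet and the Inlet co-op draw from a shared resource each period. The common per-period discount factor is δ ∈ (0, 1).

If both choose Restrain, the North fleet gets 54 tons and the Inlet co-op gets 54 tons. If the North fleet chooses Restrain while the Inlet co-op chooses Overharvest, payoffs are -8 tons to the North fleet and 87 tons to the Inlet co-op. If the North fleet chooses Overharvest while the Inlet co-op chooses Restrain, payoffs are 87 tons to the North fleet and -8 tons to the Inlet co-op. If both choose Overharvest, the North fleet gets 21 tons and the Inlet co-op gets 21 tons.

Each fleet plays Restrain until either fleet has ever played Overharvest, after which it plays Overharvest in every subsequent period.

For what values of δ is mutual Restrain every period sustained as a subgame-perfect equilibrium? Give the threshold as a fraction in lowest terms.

One-period gain from deviating is 87 − 54 = 33. The loss is 54 − 21 = 33 in every subsequent period, with present value 33·δ/(1−δ).
Deviation is unprofitable when 33·δ/(1−δ) ≥ 33, i.e. δ/(1−δ) ≥ 1.
Equivalently δ ≥ 33/(33+33) = 1/2.

1/2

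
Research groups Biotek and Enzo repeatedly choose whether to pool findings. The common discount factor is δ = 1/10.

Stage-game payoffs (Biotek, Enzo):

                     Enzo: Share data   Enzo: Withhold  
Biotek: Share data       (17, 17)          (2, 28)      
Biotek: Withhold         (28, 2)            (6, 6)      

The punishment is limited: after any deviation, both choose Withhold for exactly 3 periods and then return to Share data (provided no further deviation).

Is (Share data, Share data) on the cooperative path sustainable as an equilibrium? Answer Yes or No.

No

A one-shot deviation gives 28 now, then 6 for 3 periods, then back to 17.
Gain from deviating: (28−17) today; loss: (17−6) in each of the next 3 periods.
No-deviation condition: (17−6)(δ+…+δ^3) ≥ 28−17, i.e. δ+…+δ^3 ≥ 1.
At δ = 1/10: δ+…+δ^3 = 0.1110 < 1.0000.
So cooperation is not sustainable.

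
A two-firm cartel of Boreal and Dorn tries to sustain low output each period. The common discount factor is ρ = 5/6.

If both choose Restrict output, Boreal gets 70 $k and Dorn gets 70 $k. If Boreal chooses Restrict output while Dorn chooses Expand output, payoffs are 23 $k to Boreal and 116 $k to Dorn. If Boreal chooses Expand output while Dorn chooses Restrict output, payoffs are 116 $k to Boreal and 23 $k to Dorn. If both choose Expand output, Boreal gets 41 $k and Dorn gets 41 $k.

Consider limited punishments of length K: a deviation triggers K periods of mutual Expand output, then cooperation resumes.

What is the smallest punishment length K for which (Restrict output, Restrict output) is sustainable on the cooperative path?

No profitable deviation requires (70−41)(ρ+…+ρ^K) ≥ 116−70, i.e. ρ+…+ρ^K ≥ 46/29 ≈ 1.5862.
With ρ = 5/6, the partial sums are K=1: 0.8333, K=2: 1.5278, K=3: 2.1065.
K = 3 is the first length at which the sum reaches 1.5862.

3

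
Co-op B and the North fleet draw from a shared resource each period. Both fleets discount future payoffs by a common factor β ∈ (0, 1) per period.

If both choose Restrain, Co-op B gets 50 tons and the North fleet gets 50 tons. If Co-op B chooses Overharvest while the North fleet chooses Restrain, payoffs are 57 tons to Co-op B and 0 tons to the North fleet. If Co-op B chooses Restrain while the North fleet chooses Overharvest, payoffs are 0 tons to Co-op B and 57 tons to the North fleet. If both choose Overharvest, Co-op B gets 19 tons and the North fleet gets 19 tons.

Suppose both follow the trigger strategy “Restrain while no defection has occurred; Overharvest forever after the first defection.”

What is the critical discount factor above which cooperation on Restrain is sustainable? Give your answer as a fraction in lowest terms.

7/38

50/(1−β) ≥ 57 + 19β/(1−β)
50 ≥ 57 − 38β
β ≥ 7/38.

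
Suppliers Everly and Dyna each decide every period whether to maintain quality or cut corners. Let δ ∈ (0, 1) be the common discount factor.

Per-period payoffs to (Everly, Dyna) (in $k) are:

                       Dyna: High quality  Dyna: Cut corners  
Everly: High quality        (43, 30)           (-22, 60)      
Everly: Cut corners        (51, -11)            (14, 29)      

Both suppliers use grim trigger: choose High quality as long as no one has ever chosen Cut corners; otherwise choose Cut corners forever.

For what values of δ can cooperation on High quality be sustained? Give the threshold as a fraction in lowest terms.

Everly's threshold: (51−43)/(51−14) = 8/37.
Dyna's threshold: (60−30)/(60−29) = 30/31.
8/37 < 30/31, so Dyna binds and δ* = 30/31.

30/31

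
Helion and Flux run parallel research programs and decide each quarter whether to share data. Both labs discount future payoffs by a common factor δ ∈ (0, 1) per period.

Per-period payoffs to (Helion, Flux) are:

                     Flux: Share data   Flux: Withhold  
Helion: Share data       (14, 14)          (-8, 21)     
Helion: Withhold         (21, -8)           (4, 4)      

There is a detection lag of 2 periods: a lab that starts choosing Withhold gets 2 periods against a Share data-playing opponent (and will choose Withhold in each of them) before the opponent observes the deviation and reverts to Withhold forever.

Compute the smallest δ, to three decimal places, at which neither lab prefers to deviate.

0.642

The best deviation is to choose Withhold for all 2 undetected periods, earning 21 each, then 4 forever once detected.
Deviation value: 21(1−δ^2)/(1−δ) + 4δ^2/(1−δ); cooperation value: 14/(1−δ).
IC: 14 ≥ 21(1−δ^2) + 4δ^2 = 21 − 17δ^2.
So δ^2 ≥ 7/17, giving δ ≥ (7/17)^(1/2) ≈ 0.642.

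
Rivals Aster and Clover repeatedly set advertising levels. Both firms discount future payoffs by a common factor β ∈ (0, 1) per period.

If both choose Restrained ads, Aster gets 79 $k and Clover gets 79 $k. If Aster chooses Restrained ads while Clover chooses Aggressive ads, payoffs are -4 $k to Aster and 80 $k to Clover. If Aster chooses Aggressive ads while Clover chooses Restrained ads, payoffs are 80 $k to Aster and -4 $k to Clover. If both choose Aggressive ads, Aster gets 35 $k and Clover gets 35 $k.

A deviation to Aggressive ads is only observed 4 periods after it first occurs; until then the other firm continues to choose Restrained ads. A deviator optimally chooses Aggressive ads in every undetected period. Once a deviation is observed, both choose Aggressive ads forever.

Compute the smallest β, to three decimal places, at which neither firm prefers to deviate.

0.386

A deviator earns 80 for 4 periods, then 35 forever; cooperating earns 79 forever. Multiplying the IC by (1−β):
79 ≥ 80(1−β^4) + 35β^4, so 45·β^4 ≥ 1 and β^4 ≥ 1/45.
β ≥ (1/45)^(1/4) ≈ 0.386.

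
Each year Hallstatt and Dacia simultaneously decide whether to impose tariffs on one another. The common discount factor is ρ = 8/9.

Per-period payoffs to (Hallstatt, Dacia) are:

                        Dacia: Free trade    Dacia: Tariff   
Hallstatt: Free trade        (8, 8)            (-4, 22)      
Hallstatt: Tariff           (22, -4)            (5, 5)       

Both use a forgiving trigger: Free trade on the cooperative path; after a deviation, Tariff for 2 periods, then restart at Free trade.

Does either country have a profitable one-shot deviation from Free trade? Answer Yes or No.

Yes

A one-shot deviation gives 22 now, then 5 for 2 periods, then back to 8.
Gain from deviating: (22−8) today; loss: (8−5) in each of the next 2 periods.
No-deviation condition: (8−5)(ρ+…+ρ^2) ≥ 22−8, i.e. ρ+…+ρ^2 ≥ 14/3.
At ρ = 8/9: ρ+…+ρ^2 = 1.6790 < 4.6667.
So cooperation is not sustainable.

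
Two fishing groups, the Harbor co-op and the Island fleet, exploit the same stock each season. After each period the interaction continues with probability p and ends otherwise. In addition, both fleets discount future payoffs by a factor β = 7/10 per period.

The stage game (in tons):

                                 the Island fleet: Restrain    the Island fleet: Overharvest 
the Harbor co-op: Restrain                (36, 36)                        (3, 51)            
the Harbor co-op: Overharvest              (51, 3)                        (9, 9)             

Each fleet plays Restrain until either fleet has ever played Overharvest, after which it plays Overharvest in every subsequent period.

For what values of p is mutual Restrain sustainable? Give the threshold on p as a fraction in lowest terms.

Expected continuation weight on next period's payoff is β·p = 7/10·p, which plays the role of the discount factor.
Cooperation requires 7/10·p ≥ (51−36)/(51−9) = 5/14, hence p ≥ 25/49.

25/49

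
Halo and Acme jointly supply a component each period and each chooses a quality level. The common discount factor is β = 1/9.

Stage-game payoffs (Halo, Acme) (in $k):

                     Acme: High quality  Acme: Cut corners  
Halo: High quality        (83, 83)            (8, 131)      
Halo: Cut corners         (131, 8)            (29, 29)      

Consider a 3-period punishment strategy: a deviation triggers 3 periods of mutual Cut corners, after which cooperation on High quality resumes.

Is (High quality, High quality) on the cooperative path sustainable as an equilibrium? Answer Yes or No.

No

IC: β+…+β^3 ≥ (131−83)/(83−29) = 8/9.
At β = 1/9: partial sum = 0.1248 < 0.8889. Cooperation not sustainable.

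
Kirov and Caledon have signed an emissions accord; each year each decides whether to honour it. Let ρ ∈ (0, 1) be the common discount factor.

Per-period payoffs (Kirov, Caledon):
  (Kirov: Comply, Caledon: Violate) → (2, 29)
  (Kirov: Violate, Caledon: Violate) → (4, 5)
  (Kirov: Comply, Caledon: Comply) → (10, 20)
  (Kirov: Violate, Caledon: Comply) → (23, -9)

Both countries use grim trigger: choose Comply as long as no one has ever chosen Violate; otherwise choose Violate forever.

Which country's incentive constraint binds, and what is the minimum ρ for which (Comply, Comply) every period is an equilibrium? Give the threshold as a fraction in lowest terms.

Kirov; ρ ≥ 13/19

Kirov's threshold: (23−10)/(23−4) = 13/19.
Caledon's threshold: (29−20)/(29−5) = 3/8.
13/19 > 3/8, so Kirov binds and ρ* = 13/19.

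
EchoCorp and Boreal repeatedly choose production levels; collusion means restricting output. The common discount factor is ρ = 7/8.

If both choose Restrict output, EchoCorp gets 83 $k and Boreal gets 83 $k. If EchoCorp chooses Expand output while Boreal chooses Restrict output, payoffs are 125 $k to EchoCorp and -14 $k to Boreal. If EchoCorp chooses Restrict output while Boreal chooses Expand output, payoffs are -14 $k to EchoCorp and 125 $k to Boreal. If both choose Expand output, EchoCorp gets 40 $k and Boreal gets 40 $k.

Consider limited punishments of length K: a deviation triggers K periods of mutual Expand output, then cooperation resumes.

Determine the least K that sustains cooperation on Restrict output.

No profitable deviation requires (83−40)(ρ+…+ρ^K) ≥ 125−83, i.e. ρ+…+ρ^K ≥ 42/43 ≈ 0.9767.
With ρ = 7/8, the partial sums are K=1: 0.8750, K=2: 1.6406.
K = 2 is the first length at which the sum reaches 0.9767.

2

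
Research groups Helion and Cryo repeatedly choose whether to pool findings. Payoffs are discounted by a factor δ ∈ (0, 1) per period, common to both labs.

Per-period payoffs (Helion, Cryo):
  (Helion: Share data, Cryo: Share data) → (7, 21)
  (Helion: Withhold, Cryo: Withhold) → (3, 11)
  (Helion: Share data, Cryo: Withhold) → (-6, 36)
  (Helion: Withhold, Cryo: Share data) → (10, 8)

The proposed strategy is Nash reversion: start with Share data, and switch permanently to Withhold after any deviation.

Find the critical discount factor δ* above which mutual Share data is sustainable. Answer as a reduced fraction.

Helion's threshold: (10−7)/(10−3) = 3/7.
Cryo's threshold: (36−21)/(36−11) = 3/5.
3/7 < 3/5, so Cryo binds and δ* = 3/5.

3/5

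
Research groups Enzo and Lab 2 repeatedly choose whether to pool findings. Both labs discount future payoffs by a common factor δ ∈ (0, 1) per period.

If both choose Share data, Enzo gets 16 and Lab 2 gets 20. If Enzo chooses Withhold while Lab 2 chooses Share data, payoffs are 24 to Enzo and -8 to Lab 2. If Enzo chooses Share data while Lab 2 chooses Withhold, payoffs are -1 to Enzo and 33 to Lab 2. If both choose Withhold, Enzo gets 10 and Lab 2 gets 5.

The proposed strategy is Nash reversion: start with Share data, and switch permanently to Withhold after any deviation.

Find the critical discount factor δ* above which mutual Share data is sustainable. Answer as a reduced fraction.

4/7

Enzo's threshold: (24−16)/(24−10) = 4/7.
Lab 2's threshold: (33−20)/(33−5) = 13/28.
4/7 > 13/28, so Enzo binds and δ* = 4/7.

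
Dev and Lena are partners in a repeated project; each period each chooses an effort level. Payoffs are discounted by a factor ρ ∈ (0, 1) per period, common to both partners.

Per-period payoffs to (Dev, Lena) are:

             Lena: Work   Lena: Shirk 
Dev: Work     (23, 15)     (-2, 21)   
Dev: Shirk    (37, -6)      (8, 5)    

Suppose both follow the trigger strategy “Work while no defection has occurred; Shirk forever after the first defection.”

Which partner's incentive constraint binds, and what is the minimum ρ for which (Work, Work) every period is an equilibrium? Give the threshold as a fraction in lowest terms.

Dev's threshold: (37−23)/(37−8) = 14/29.
Lena's threshold: (21−15)/(21−5) = 3/8.
14/29 > 3/8, so Dev binds and ρ* = 14/29.

Dev; ρ ≥ 14/29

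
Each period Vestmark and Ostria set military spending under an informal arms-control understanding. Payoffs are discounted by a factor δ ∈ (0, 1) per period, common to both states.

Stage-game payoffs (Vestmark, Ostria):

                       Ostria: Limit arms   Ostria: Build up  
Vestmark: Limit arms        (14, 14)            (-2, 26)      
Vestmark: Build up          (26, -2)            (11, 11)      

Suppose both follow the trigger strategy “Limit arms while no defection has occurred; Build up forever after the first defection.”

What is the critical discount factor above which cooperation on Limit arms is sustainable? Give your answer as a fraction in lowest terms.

4/5

One-period gain from deviating is 26 − 14 = 12. The loss is 14 − 11 = 3 in every subsequent period, with present value 3·δ/(1−δ).
Deviation is unprofitable when 3·δ/(1−δ) ≥ 12, i.e. δ/(1−δ) ≥ 4.
Equivalently δ ≥ 12/(12+3) = 4/5.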